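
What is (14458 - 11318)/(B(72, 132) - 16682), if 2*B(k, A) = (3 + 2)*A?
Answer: -785/4088 ≈ -0.19203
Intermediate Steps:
B(k, A) = 5*A/2 (B(k, A) = ((3 + 2)*A)/2 = (5*A)/2 = 5*A/2)
(14458 - 11318)/(B(72, 132) - 16682) = (14458 - 11318)/((5/2)*132 - 16682) = 3140/(330 - 16682) = 3140/(-16352) = 3140*(-1/16352) = -785/4088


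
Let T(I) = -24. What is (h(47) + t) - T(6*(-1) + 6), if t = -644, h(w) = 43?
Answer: -577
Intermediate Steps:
(h(47) + t) - T(6*(-1) + 6) = (43 - 644) - 1*(-24) = -601 + 24 = -577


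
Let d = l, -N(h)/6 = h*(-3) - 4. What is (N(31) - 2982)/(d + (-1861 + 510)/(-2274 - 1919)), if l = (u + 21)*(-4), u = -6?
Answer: 1437600/35747 ≈ 40.216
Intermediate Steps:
N(h) = 24 + 18*h (N(h) = -6*(h*(-3) - 4) = -6*(-3*h - 4) = -6*(-4 - 3*h) = 24 + 18*h)
l = -60 (l = (-6 + 21)*(-4) = 15*(-4) = -60)
d = -60
(N(31) - 2982)/(d + (-1861 + 510)/(-2274 - 1919)) = ((24 + 18*31) - 2982)/(-60 + (-1861 + 510)/(-2274 - 1919)) = ((24 + 558) - 2982)/(-60 - 1351/(-4193)) = (582 - 2982)/(-60 - 1351*(-1/4193)) = -2400/(-60 + 193/599) = -2400/(-35747/599) = -2400*(-599/35747) = 1437600/35747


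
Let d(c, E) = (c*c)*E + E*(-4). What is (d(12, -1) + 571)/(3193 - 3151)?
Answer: 431/42 ≈ 10.262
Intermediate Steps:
d(c, E) = -4*E + E*c² (d(c, E) = c²*E - 4*E = E*c² - 4*E = -4*E + E*c²)
(d(12, -1) + 571)/(3193 - 3151) = (-(-4 + 12²) + 571)/(3193 - 3151) = (-(-4 + 144) + 571)/42 = (-1*140 + 571)*(1/42) = (-140 + 571)*(1/42) = 431*(1/42) = 431/42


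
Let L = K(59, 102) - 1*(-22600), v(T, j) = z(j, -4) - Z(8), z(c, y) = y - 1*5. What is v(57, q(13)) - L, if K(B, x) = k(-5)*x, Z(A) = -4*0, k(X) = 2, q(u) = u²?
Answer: -22813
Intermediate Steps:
z(c, y) = -5 + y (z(c, y) = y - 5 = -5 + y)
Z(A) = 0
K(B, x) = 2*x
v(T, j) = -9 (v(T, j) = (-5 - 4) - 1*0 = -9 + 0 = -9)
L = 22804 (L = 2*102 - 1*(-22600) = 204 + 22600 = 22804)
v(57, q(13)) - L = -9 - 1*22804 = -9 - 22804 = -22813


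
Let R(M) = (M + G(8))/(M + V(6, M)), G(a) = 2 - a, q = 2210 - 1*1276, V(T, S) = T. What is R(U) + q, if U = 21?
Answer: 8411/9 ≈ 934.56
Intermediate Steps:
q = 934 (q = 2210 - 1276 = 934)
R(M) = (-6 + M)/(6 + M) (R(M) = (M + (2 - 1*8))/(M + 6) = (M + (2 - 8))/(6 + M) = (M - 6)/(6 + M) = (-6 + M)/(6 + M))
R(U) + q = (-6 + 21)/(6 + 21) + 934 = 15/27 + 934 = (1/27)*15 + 934 = 5/9 + 934 = 8411/9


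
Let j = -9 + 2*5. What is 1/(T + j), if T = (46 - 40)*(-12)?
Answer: -1/71 ≈ -0.014085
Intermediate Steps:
j = 1 (j = -9 + 10 = 1)
T = -72 (T = 6*(-12) = -72)
1/(T + j) = 1/(-72 + 1) = 1/(-71) = -1/71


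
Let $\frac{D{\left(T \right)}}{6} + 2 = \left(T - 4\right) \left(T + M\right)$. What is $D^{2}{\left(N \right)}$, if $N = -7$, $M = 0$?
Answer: $202500$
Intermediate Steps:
$D{\left(T \right)} = -12 + 6 T \left(-4 + T\right)$ ($D{\left(T \right)} = -12 + 6 \left(T - 4\right) \left(T + 0\right) = -12 + 6 \left(-4 + T\right) T = -12 + 6 T \left(-4 + T\right)$)
$D^{2}{\left(N \right)} = \left(-12 - -168 + 6 \left(-7\right)^{2}\right)^{2} = \left(-12 + 168 + 6 \cdot 49\right)^{2} = \left(-12 + 168 + 294\right)^{2} = 450^{2} = 202500$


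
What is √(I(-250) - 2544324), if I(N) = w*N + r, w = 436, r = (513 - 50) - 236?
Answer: I*√2653097 ≈ 1628.8*I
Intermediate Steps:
r = 227 (r = 463 - 236 = 227)
I(N) = 227 + 436*N (I(N) = 436*N + 227 = 227 + 436*N)
√(I(-250) - 2544324) = √((227 + 436*(-250)) - 2544324) = √((227 - 109000) - 2544324) = √(-108773 - 2544324) = √(-2653097) = I*√2653097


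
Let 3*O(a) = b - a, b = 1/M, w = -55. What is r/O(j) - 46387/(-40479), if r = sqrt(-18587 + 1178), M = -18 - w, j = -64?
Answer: 46387/40479 + 111*I*sqrt(17409)/2369 ≈ 1.146 + 6.1822*I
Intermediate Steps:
M = 37 (M = -18 - 1*(-55) = -18 + 55 = 37)
r = I*sqrt(17409) (r = sqrt(-17409) = I*sqrt(17409) ≈ 131.94*I)
b = 1/37 ≈ 0.027027
O(a) = 1/111 - a/3 (O(a) = (1/37 - a)/3 = 1/111 - a/3)
r/O(j) - 46387/(-40479) = (I*sqrt(17409))/(1/111 - 1/3*(-64)) - 46387/(-40479) = (I*sqrt(17409))/(1/111 + 64/3) - 46387*(-1/40479) = (I*sqrt(17409))/(2369/111) + 46387/40479 = (I*sqrt(17409))*(111/2369) + 46387/40479 = 111*I*sqrt(17409)/2369 + 46387/40479 = 46387/40479 + 111*I*sqrt(17409)/2369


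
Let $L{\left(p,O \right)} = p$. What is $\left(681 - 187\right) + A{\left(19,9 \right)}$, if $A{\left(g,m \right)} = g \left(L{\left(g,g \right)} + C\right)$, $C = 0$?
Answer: $855$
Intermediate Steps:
$A{\left(g,m \right)} = g^{2}$ ($A{\left(g,m \right)} = g \left(g + 0\right) = g g = g^{2}$)
$\left(681 - 187\right) + A{\left(19,9 \right)} = \left(681 - 187\right) + 19^{2} = 494 + 361 = 855$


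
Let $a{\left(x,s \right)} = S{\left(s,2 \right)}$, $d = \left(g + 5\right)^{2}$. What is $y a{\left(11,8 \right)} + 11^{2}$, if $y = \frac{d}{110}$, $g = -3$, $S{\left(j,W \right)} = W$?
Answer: $\frac{6659}{55} \approx 121.07$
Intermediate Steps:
$d = 4$ ($d = \left(-3 + 5\right)^{2} = 2^{2} = 4$)
$a{\left(x,s \right)} = 2$
$y = \frac{2}{55}$ ($y = \frac{4}{110} = 4 \cdot \frac{1}{110} = \frac{2}{55} \approx 0.036364$)
$y a{\left(11,8 \right)} + 11^{2} = \frac{2}{55} \cdot 2 + 11^{2} = \frac{4}{55} + 121 = \frac{6659}{55}$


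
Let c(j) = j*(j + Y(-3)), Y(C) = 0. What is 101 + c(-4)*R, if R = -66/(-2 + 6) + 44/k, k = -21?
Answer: -4127/21 ≈ -196.52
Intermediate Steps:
R = -781/42 (R = -66/(-2 + 6) + 44/(-21) = -66/4 + 44*(-1/21) = -66*1/4 - 44/21 = -33/2 - 44/21 = -781/42 ≈ -18.595)
c(j) = j**2 (c(j) = j*(j + 0) = j*j = j**2)
101 + c(-4)*R = 101 + (-4)**2*(-781/42) = 101 + 16*(-781/42) = 101 - 6248/21 = -4127/21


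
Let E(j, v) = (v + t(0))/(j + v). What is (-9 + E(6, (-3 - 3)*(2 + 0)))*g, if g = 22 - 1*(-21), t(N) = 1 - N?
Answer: -1849/6 ≈ -308.17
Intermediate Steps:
g = 43 (g = 22 + 21 = 43)
E(j, v) = (1 + v)/(j + v) (E(j, v) = (v + (1 - 1*0))/(j + v) = (v + (1 + 0))/(j + v) = (v + 1)/(j + v) = (1 + v)/(j + v))
(-9 + E(6, (-3 - 3)*(2 + 0)))*g = (-9 + (1 + (-3 - 3)*(2 + 0))/(6 + (-3 - 3)*(2 + 0)))*43 = (-9 + (1 - 6*2)/(6 - 6*2))*43 = (-9 + (1 - 12)/(6 - 12))*43 = (-9 - 11/(-6))*43 = (-9 - ⅙*(-11))*43 = (-9 + 11/6)*43 = -43/6*43 = -1849/6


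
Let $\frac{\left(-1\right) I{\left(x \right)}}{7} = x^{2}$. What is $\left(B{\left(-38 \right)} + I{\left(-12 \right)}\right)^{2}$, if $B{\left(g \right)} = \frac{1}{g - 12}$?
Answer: $\frac{2540260801}{2500} \approx 1.0161 \cdot 10^{6}$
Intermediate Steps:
$B{\left(g \right)} = \frac{1}{-12 + g}$
$I{\left(x \right)} = - 7 x^{2}$
$\left(B{\left(-38 \right)} + I{\left(-12 \right)}\right)^{2} = \left(\frac{1}{-12 - 38} - 7 \left(-12\right)^{2}\right)^{2} = \left(\frac{1}{-50} - 1008\right)^{2} = \left(- \frac{1}{50} - 1008\right)^{2} = \left(- \frac{50401}{50}\right)^{2} = \frac{2540260801}{2500}$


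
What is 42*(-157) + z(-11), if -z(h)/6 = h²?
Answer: -7320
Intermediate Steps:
z(h) = -6*h²
42*(-157) + z(-11) = 42*(-157) - 6*(-11)² = -6594 - 6*121 = -6594 - 726 = -7320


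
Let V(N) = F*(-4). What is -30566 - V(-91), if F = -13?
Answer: -30618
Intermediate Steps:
V(N) = 52 (V(N) = -13*(-4) = 52)
-30566 - V(-91) = -30566 - 1*52 = -30566 - 52 = -30618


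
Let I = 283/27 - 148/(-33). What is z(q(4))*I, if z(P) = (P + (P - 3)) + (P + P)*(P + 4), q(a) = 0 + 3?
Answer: 22225/33 ≈ 673.48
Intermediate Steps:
q(a) = 3
I = 4445/297 (I = 283*(1/27) - 148*(-1/33) = 283/27 + 148/33 = 4445/297 ≈ 14.966)
z(P) = -3 + 2*P + 2*P*(4 + P) (z(P) = (P + (-3 + P)) + (2*P)*(4 + P) = (-3 + 2*P) + 2*P*(4 + P) = -3 + 2*P + 2*P*(4 + P))
z(q(4))*I = (-3 + 2*3**2 + 10*3)*(4445/297) = (-3 + 2*9 + 30)*(4445/297) = (-3 + 18 + 30)*(4445/297) = 45*(4445/297) = 22225/33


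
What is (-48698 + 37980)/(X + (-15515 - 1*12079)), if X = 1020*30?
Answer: -5359/1503 ≈ -3.5655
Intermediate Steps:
X = 30600
(-48698 + 37980)/(X + (-15515 - 1*12079)) = (-48698 + 37980)/(30600 + (-15515 - 1*12079)) = -10718/(30600 + (-15515 - 12079)) = -10718/(30600 - 27594) = -10718/3006 = -10718*1/3006 = -5359/1503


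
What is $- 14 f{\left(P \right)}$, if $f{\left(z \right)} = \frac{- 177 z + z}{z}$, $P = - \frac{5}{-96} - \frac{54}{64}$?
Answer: $2464$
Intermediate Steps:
$P = - \frac{19}{24}$ ($P = \left(-5\right) \left(- \frac{1}{96}\right) - \frac{27}{32} = \frac{5}{96} - \frac{27}{32} = - \frac{19}{24} \approx -0.79167$)
$f{\left(z \right)} = -176$ ($f{\left(z \right)} = \frac{\left(-176\right) z}{z} = -176$)
$- 14 f{\left(P \right)} = \left(-14\right) \left(-176\right) = 2464$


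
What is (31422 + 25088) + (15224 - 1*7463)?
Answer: 64271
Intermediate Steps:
(31422 + 25088) + (15224 - 1*7463) = 56510 + (15224 - 7463) = 56510 + 7761 = 64271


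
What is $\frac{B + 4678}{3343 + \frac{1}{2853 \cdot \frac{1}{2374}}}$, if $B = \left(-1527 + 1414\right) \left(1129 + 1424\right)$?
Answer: $- \frac{809712783}{9539953} \approx -84.876$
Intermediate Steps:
$B = -288489$ ($B = \left(-113\right) 2553 = -288489$)
$\frac{B + 4678}{3343 + \frac{1}{2853 \cdot \frac{1}{2374}}} = \frac{-288489 + 4678}{3343 + \frac{1}{2853 \cdot \frac{1}{2374}}} = - \frac{283811}{3343 + \frac{1}{2853 \cdot \frac{1}{2374}}} = - \frac{283811}{3343 + \frac{1}{\frac{2853}{2374}}} = - \frac{283811}{3343 + \frac{2374}{2853}} = - \frac{283811}{\frac{9539953}{2853}} = \left(-283811\right) \frac{2853}{9539953} = - \frac{809712783}{9539953}$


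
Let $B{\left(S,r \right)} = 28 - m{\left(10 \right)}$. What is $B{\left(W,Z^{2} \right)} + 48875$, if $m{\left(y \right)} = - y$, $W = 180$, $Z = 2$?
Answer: $48913$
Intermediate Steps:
$B{\left(S,r \right)} = 38$ ($B{\left(S,r \right)} = 28 - \left(-1\right) 10 = 28 - -10 = 28 + 10 = 38$)
$B{\left(W,Z^{2} \right)} + 48875 = 38 + 48875 = 48913$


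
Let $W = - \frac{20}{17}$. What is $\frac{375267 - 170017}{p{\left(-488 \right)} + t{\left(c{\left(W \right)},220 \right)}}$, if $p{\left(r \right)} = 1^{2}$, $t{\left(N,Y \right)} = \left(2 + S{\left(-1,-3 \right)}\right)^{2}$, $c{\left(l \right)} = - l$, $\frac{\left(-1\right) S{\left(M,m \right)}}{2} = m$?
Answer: $\frac{41050}{13} \approx 3157.7$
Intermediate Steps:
$S{\left(M,m \right)} = - 2 m$
$W = - \frac{20}{17}$ ($W = \left(-20\right) \frac{1}{17} = - \frac{20}{17} \approx -1.1765$)
$t{\left(N,Y \right)} = 64$ ($t{\left(N,Y \right)} = \left(2 - -6\right)^{2} = \left(2 + 6\right)^{2} = 8^{2} = 64$)
$p{\left(r \right)} = 1$
$\frac{375267 - 170017}{p{\left(-488 \right)} + t{\left(c{\left(W \right)},220 \right)}} = \frac{375267 - 170017}{1 + 64} = \frac{205250}{65} = 205250 \cdot \frac{1}{65} = \frac{41050}{13}$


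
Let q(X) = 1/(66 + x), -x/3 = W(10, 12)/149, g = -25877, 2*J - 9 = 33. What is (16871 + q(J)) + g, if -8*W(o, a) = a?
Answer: -177210764/19677 ≈ -9006.0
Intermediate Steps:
J = 21 (J = 9/2 + (½)*33 = 9/2 + 33/2 = 21)
W(o, a) = -a/8
x = 9/298 (x = -3*(-⅛*12)/149 = -(-9)/(2*149) = -3*(-3/298) = 9/298 ≈ 0.030201)
q(X) = 298/19677 (q(X) = 1/(66 + 9/298) = 1/(19677/298) = 298/19677)
(16871 + q(J)) + g = (16871 + 298/19677) - 25877 = 331970965/19677 - 25877 = -177210764/19677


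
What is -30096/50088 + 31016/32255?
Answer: 24282622/67316185 ≈ 0.36072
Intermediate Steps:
-30096/50088 + 31016/32255 = -30096*1/50088 + 31016*(1/32255) = -1254/2087 + 31016/32255 = 24282622/67316185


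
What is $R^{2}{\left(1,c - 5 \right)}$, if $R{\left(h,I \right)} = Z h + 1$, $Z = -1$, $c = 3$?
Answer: $0$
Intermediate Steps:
$R{\left(h,I \right)} = 1 - h$ ($R{\left(h,I \right)} = - h + 1 = 1 - h$)
$R^{2}{\left(1,c - 5 \right)} = \left(1 - 1\right)^{2} = 0^{2} = 0$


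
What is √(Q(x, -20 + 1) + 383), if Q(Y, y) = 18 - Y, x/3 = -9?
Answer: 2*√107 ≈ 20.688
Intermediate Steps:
x = -27 (x = 3*(-9) = -27)
√(Q(x, -20 + 1) + 383) = √((18 - 1*(-27)) + 383) = √((18 + 27) + 383) = √(45 + 383) = √428 = 2*√107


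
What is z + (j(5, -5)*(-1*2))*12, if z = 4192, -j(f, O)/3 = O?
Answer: 3832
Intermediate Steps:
j(f, O) = -3*O
z + (j(5, -5)*(-1*2))*12 = 4192 + ((-3*(-5))*(-1*2))*12 = 4192 + (15*(-2))*12 = 4192 - 30*12 = 4192 - 360 = 3832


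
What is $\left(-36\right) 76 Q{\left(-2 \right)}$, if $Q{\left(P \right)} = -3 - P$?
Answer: $2736$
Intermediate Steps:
$\left(-36\right) 76 Q{\left(-2 \right)} = \left(-36\right) 76 \left(-3 - -2\right) = - 2736 \left(-3 + 2\right) = \left(-2736\right) \left(-1\right) = 2736$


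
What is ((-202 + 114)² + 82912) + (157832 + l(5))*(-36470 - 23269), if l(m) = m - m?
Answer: -9428635192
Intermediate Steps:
l(m) = 0
((-202 + 114)² + 82912) + (157832 + l(5))*(-36470 - 23269) = ((-202 + 114)² + 82912) + (157832 + 0)*(-36470 - 23269) = ((-88)² + 82912) + 157832*(-59739) = (7744 + 82912) - 9428725848 = 90656 - 9428725848 = -9428635192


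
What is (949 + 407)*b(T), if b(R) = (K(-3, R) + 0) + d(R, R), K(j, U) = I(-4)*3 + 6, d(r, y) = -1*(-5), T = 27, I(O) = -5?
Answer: -5424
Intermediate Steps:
d(r, y) = 5
K(j, U) = -9 (K(j, U) = -5*3 + 6 = -15 + 6 = -9)
b(R) = -4 (b(R) = (-9 + 0) + 5 = -9 + 5 = -4)
(949 + 407)*b(T) = (949 + 407)*(-4) = 1356*(-4) = -5424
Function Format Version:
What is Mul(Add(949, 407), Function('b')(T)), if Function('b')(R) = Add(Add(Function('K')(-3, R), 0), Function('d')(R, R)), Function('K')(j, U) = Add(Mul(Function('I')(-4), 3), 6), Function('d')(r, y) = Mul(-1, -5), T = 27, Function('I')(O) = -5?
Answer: -5424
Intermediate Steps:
Function('d')(r, y) = 5
Function('K')(j, U) = -9 (Function('K')(j, U) = Add(Mul(-5, 3), 6) = Add(-15, 6) = -9)
Function('b')(R) = -4 (Function('b')(R) = Add(Add(-9, 0), 5) = Add(-9, 5) = -4)
Mul(Add(949, 407), Function('b')(T)) = Mul(Add(949, 407), -4) = Mul(1356, -4) = -5424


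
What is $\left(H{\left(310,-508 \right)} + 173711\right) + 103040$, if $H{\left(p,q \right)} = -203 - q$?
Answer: $277056$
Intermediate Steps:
$\left(H{\left(310,-508 \right)} + 173711\right) + 103040 = \left(\left(-203 - -508\right) + 173711\right) + 103040 = \left(\left(-203 + 508\right) + 173711\right) + 103040 = \left(305 + 173711\right) + 103040 = 174016 + 103040 = 277056$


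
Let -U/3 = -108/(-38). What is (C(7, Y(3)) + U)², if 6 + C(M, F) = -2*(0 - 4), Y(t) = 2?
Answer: 15376/361 ≈ 42.593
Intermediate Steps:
U = -162/19 (U = -(-324)/(-38) = -(-324)*(-1)/38 = -3*54/19 = -162/19 ≈ -8.5263)
C(M, F) = 2 (C(M, F) = -6 - 2*(0 - 4) = -6 - 2*(-4) = -6 + 8 = 2)
(C(7, Y(3)) + U)² = (2 - 162/19)² = (-124/19)² = 15376/361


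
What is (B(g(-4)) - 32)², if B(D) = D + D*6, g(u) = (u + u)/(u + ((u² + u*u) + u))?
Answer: 10609/9 ≈ 1178.8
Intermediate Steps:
g(u) = 2*u/(2*u + 2*u²) (g(u) = (2*u)/(u + ((u² + u²) + u)) = (2*u)/(u + (2*u² + u)) = (2*u)/(u + (u + 2*u²)) = (2*u)/(2*u + 2*u²) = 2*u/(2*u + 2*u²))
B(D) = 7*D (B(D) = D + 6*D = 7*D)
(B(g(-4)) - 32)² = (7/(1 - 4) - 32)² = (7/(-3) - 32)² = (7*(-⅓) - 32)² = (-7/3 - 32)² = (-103/3)² = 10609/9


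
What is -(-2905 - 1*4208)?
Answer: 7113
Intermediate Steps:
-(-2905 - 1*4208) = -(-2905 - 4208) = -1*(-7113) = 7113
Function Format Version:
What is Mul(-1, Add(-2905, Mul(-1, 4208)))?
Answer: 7113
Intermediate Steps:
Mul(-1, Add(-2905, Mul(-1, 4208))) = Mul(-1, Add(-2905, -4208)) = Mul(-1, -7113) = 7113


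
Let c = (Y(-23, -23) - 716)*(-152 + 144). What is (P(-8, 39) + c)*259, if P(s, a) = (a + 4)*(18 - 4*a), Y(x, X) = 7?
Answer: -67858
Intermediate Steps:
P(s, a) = (4 + a)*(18 - 4*a)
c = 5672 (c = (7 - 716)*(-152 + 144) = -709*(-8) = 5672)
(P(-8, 39) + c)*259 = ((72 - 4*39² + 2*39) + 5672)*259 = ((72 - 4*1521 + 78) + 5672)*259 = ((72 - 6084 + 78) + 5672)*259 = (-5934 + 5672)*259 = -262*259 = -67858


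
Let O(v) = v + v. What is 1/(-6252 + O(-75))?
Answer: -1/6402 ≈ -0.00015620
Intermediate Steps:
O(v) = 2*v
1/(-6252 + O(-75)) = 1/(-6252 + 2*(-75)) = 1/(-6252 - 150) = 1/(-6402) = -1/6402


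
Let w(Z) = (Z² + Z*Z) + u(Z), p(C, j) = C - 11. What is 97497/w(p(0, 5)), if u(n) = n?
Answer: 32499/77 ≈ 422.06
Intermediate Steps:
p(C, j) = -11 + C
w(Z) = Z + 2*Z² (w(Z) = (Z² + Z*Z) + Z = (Z² + Z²) + Z = 2*Z² + Z = Z + 2*Z²)
97497/w(p(0, 5)) = 97497/(((-11 + 0)*(1 + 2*(-11 + 0)))) = 97497/((-11*(1 + 2*(-11)))) = 97497/((-11*(1 - 22))) = 97497/((-11*(-21))) = 97497/231 = 97497*(1/231) = 32499/77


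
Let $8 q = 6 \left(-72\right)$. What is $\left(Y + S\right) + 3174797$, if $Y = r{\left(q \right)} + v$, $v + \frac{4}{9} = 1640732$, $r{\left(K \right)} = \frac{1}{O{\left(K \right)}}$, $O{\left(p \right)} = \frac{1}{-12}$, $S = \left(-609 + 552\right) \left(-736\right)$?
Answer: $\frac{43717217}{9} \approx 4.8575 \cdot 10^{6}$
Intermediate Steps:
$S = 41952$ ($S = \left(-57\right) \left(-736\right) = 41952$)
$O{\left(p \right)} = - \frac{1}{12}$
$q = -54$ ($q = \frac{6 \left(-72\right)}{8} = \frac{1}{8} \left(-432\right) = -54$)
$r{\left(K \right)} = -12$ ($r{\left(K \right)} = \frac{1}{- \frac{1}{12}} = -12$)
$v = \frac{14766584}{9}$ ($v = - \frac{4}{9} + 1640732 = \frac{14766584}{9} \approx 1.6407 \cdot 10^{6}$)
$Y = \frac{14766476}{9}$ ($Y = -12 + \frac{14766584}{9} = \frac{14766476}{9} \approx 1.6407 \cdot 10^{6}$)
$\left(Y + S\right) + 3174797 = \left(\frac{14766476}{9} + 41952\right) + 3174797 = \frac{15144044}{9} + 3174797 = \frac{43717217}{9}$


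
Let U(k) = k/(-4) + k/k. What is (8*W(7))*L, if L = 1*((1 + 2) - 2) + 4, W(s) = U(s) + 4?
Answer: 130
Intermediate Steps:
U(k) = 1 - k/4 (U(k) = k*(-¼) + 1 = -k/4 + 1 = 1 - k/4)
W(s) = 5 - s/4 (W(s) = (1 - s/4) + 4 = 5 - s/4)
L = 5 (L = 1*(3 - 2) + 4 = 1*1 + 4 = 1 + 4 = 5)
(8*W(7))*L = (8*(5 - ¼*7))*5 = (8*(5 - 7/4))*5 = (8*(13/4))*5 = 26*5 = 130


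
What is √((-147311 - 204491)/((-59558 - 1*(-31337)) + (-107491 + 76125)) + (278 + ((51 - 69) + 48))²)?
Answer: √2783851932590/5417 ≈ 308.01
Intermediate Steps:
√((-147311 - 204491)/((-59558 - 1*(-31337)) + (-107491 + 76125)) + (278 + ((51 - 69) + 48))²) = √(-351802/((-59558 + 31337) - 31366) + (278 + (-18 + 48))²) = √(-351802/(-28221 - 31366) + (278 + 30)²) = √(-351802/(-59587) + 308²) = √(-351802*(-1/59587) + 94864) = √(31982/5417 + 94864) = √(513910270/5417) = √2783851932590/5417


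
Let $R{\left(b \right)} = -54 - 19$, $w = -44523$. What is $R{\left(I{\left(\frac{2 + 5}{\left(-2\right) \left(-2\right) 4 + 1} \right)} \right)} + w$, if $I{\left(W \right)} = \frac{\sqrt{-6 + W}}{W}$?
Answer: $-44596$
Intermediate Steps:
$I{\left(W \right)} = \frac{\sqrt{-6 + W}}{W}$
$R{\left(b \right)} = -73$
$R{\left(I{\left(\frac{2 + 5}{\left(-2\right) \left(-2\right) 4 + 1} \right)} \right)} + w = -73 - 44523 = -44596$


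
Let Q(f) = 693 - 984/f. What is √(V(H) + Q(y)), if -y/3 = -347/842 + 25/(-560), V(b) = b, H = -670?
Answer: I*√35824418465/7179 ≈ 26.365*I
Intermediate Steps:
y = 64611/47152 (y = -3*(-347/842 + 25/(-560)) = -3*(-347*1/842 + 25*(-1/560)) = -3*(-347/842 - 5/112) = -3*(-21537/47152) = 64611/47152 ≈ 1.3703)
Q(f) = 693 - 984/f
√(V(H) + Q(y)) = √(-670 + (693 - 984/64611/47152)) = √(-670 + (693 - 984*47152/64611)) = √(-670 + (693 - 15465856/21537)) = √(-670 - 540715/21537) = √(-14970505/21537) = I*√35824418465/7179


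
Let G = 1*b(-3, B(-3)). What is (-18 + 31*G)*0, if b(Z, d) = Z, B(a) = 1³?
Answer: 0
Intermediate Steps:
B(a) = 1
G = -3 (G = 1*(-3) = -3)
(-18 + 31*G)*0 = (-18 + 31*(-3))*0 = (-18 - 93)*0 = -111*0 = 0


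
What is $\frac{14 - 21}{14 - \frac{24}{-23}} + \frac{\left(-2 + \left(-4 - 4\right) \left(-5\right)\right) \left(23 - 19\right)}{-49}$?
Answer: $- \frac{60481}{16954} \approx -3.5674$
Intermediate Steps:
$\frac{14 - 21}{14 - \frac{24}{-23}} + \frac{\left(-2 + \left(-4 - 4\right) \left(-5\right)\right) \left(23 - 19\right)}{-49} = - \frac{7}{14 - - \frac{24}{23}} - \frac{\left(-2 - -40\right) 4}{49} = - \frac{7}{14 + \frac{24}{23}} - \frac{\left(-2 + 40\right) 4}{49} = - \frac{7}{\frac{346}{23}} - \frac{38 \cdot 4}{49} = \left(-7\right) \frac{23}{346} - \frac{152}{49} = - \frac{161}{346} - \frac{152}{49} = - \frac{60481}{16954}$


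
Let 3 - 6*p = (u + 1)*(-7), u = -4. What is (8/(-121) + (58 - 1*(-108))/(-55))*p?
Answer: 5598/605 ≈ 9.2529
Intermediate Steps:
p = -3 (p = 1/2 - (-4 + 1)*(-7)/6 = 1/2 - (-1)*(-7)/2 = 1/2 - 1/6*21 = 1/2 - 7/2 = -3)
(8/(-121) + (58 - 1*(-108))/(-55))*p = (8/(-121) + (58 - 1*(-108))/(-55))*(-3) = (8*(-1/121) + (58 + 108)*(-1/55))*(-3) = (-8/121 + 166*(-1/55))*(-3) = (-8/121 - 166/55)*(-3) = -1866/605*(-3) = 5598/605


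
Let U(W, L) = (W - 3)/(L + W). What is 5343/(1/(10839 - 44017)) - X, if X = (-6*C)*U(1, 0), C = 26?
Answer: -177270366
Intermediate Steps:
U(W, L) = (-3 + W)/(L + W)
X = 312 (X = (-6*26)*((-3 + 1)/(0 + 1)) = -156*(-2)/1 = -156*(-2) = 312)
5343/(1/(10839 - 44017)) - X = 5343/(1/(10839 - 44017)) - 1*312 = 5343/(1/(-33178)) - 312 = 5343/(-1/33178) - 312 = 5343*(-33178) - 312 = -177270054 - 312 = -177270366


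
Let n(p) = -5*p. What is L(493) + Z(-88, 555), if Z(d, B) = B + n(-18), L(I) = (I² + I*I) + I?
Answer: 487236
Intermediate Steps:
L(I) = I + 2*I² (L(I) = (I² + I²) + I = 2*I² + I = I + 2*I²)
Z(d, B) = 90 + B (Z(d, B) = B - 5*(-18) = B + 90 = 90 + B)
L(493) + Z(-88, 555) = 493*(1 + 2*493) + (90 + 555) = 493*(1 + 986) + 645 = 493*987 + 645 = 486591 + 645 = 487236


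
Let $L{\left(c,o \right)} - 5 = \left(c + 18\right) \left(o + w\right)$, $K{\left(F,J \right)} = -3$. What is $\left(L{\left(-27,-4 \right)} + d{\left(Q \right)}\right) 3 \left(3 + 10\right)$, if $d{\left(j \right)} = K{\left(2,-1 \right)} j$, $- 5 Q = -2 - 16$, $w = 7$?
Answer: $- \frac{6396}{5} \approx -1279.2$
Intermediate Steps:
$Q = \frac{18}{5}$ ($Q = - \frac{-2 - 16}{5} = \left(- \frac{1}{5}\right) \left(-18\right) = \frac{18}{5} \approx 3.6$)
$L{\left(c,o \right)} = 5 + \left(7 + o\right) \left(18 + c\right)$ ($L{\left(c,o \right)} = 5 + \left(c + 18\right) \left(o + 7\right) = 5 + \left(18 + c\right) \left(7 + o\right) = 5 + \left(7 + o\right) \left(18 + c\right)$)
$d{\left(j \right)} = - 3 j$
$\left(L{\left(-27,-4 \right)} + d{\left(Q \right)}\right) 3 \left(3 + 10\right) = \left(\left(131 + 7 \left(-27\right) + 18 \left(-4\right) - -108\right) - \frac{54}{5}\right) 3 \left(3 + 10\right) = \left(\left(131 - 189 - 72 + 108\right) - \frac{54}{5}\right) 3 \cdot 13 = \left(-22 - \frac{54}{5}\right) 39 = \left(- \frac{164}{5}\right) 39 = - \frac{6396}{5}$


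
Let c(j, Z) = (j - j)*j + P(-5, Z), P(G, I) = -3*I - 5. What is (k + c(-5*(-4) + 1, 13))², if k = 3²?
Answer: 1225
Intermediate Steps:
P(G, I) = -5 - 3*I
c(j, Z) = -5 - 3*Z (c(j, Z) = (j - j)*j + (-5 - 3*Z) = 0*j + (-5 - 3*Z) = 0 + (-5 - 3*Z) = -5 - 3*Z)
k = 9
(k + c(-5*(-4) + 1, 13))² = (9 + (-5 - 3*13))² = (9 + (-5 - 39))² = (9 - 44)² = (-35)² = 1225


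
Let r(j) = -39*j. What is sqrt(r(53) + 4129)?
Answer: sqrt(2062) ≈ 45.409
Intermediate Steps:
sqrt(r(53) + 4129) = sqrt(-39*53 + 4129) = sqrt(-2067 + 4129) = sqrt(2062)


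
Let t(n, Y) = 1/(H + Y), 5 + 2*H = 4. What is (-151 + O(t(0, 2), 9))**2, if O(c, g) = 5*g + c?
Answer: 99856/9 ≈ 11095.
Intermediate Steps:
H = -1/2 (H = -5/2 + (1/2)*4 = -5/2 + 2 = -1/2 ≈ -0.50000)
t(n, Y) = 1/(-1/2 + Y)
O(c, g) = c + 5*g
(-151 + O(t(0, 2), 9))**2 = (-151 + (2/(-1 + 2*2) + 5*9))**2 = (-151 + (2/(-1 + 4) + 45))**2 = (-151 + (2/3 + 45))**2 = (-151 + 137/3)**2 = (-316/3)**2 = 99856/9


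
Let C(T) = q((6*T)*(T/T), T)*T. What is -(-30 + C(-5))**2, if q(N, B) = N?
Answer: -14400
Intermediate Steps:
C(T) = 6*T**2 (C(T) = ((6*T)*(T/T))*T = ((6*T)*1)*T = (6*T)*T = 6*T**2)
-(-30 + C(-5))**2 = -(-30 + 6*(-5)**2)**2 = -(-30 + 6*25)**2 = -(-30 + 150)**2 = -1*120**2 = -1*14400 = -14400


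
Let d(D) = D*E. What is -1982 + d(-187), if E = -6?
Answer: -860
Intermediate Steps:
d(D) = -6*D (d(D) = D*(-6) = -6*D)
-1982 + d(-187) = -1982 - 6*(-187) = -1982 + 1122 = -860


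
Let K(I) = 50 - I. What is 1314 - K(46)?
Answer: 1310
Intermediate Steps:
1314 - K(46) = 1314 - (50 - 1*46) = 1314 - (50 - 46) = 1314 - 1*4 = 1314 - 4 = 1310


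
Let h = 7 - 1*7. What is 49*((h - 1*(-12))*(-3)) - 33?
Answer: -1797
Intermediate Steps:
h = 0 (h = 7 - 7 = 0)
49*((h - 1*(-12))*(-3)) - 33 = 49*((0 - 1*(-12))*(-3)) - 33 = 49*((0 + 12)*(-3)) - 33 = 49*(12*(-3)) - 33 = 49*(-36) - 33 = -1764 - 33 = -1797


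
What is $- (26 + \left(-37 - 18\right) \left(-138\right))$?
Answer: $-7616$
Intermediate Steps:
$- (26 + \left(-37 - 18\right) \left(-138\right)) = - (26 - -7590) = - (26 + 7590) = \left(-1\right) 7616 = -7616$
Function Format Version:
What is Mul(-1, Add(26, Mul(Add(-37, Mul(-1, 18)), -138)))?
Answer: -7616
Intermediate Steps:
Mul(-1, Add(26, Mul(Add(-37, Mul(-1, 18)), -138))) = Mul(-1, Add(26, Mul(Add(-37, -18), -138))) = Mul(-1, Add(26, Mul(-55, -138))) = Mul(-1, Add(26, 7590)) = Mul(-1, 7616) = -7616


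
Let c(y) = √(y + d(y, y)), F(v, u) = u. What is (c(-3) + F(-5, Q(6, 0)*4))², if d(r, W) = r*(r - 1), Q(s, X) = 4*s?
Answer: 9801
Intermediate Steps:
d(r, W) = r*(-1 + r)
c(y) = √(y + y*(-1 + y))
(c(-3) + F(-5, Q(6, 0)*4))² = (√((-3)²) + (4*6)*4)² = (√9 + 24*4)² = (3 + 96)² = 99² = 9801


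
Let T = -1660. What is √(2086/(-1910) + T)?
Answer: I*√1514957565/955 ≈ 40.756*I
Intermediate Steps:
√(2086/(-1910) + T) = √(2086/(-1910) - 1660) = √(2086*(-1/1910) - 1660) = √(-1043/955 - 1660) = √(-1586343/955) = I*√1514957565/955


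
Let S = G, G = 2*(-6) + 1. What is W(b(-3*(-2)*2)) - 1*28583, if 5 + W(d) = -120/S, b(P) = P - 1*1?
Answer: -314348/11 ≈ -28577.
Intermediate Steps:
G = -11 (G = -12 + 1 = -11)
b(P) = -1 + P (b(P) = P - 1 = -1 + P)
S = -11
W(d) = 65/11 (W(d) = -5 - 120/(-11) = -5 - 120*(-1/11) = -5 + 120/11 = 65/11)
W(b(-3*(-2)*2)) - 1*28583 = 65/11 - 1*28583 = 65/11 - 28583 = -314348/11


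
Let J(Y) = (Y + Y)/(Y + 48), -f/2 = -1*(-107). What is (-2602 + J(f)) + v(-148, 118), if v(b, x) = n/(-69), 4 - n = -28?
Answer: -14889544/5727 ≈ -2599.9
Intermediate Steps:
n = 32 (n = 4 - 1*(-28) = 4 + 28 = 32)
f = -214 (f = -(-2)*(-107) = -2*107 = -214)
v(b, x) = -32/69 (v(b, x) = 32/(-69) = 32*(-1/69) = -32/69)
J(Y) = 2*Y/(48 + Y) (J(Y) = (2*Y)/(48 + Y) = 2*Y/(48 + Y))
(-2602 + J(f)) + v(-148, 118) = (-2602 + 2*(-214)/(48 - 214)) - 32/69 = (-2602 + 2*(-214)/(-166)) - 32/69 = (-2602 + 2*(-214)*(-1/166)) - 32/69 = (-2602 + 214/83) - 32/69 = -215752/83 - 32/69 = -14889544/5727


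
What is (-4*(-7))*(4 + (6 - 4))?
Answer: 168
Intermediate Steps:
(-4*(-7))*(4 + (6 - 4)) = 28*(4 + 2) = 28*6 = 168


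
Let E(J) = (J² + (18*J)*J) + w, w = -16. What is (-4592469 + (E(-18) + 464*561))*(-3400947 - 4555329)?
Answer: 34419048882900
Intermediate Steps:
E(J) = -16 + 19*J² (E(J) = (J² + (18*J)*J) - 16 = (J² + 18*J²) - 16 = 19*J² - 16 = -16 + 19*J²)
(-4592469 + (E(-18) + 464*561))*(-3400947 - 4555329) = (-4592469 + ((-16 + 19*(-18)²) + 464*561))*(-3400947 - 4555329) = (-4592469 + ((-16 + 19*324) + 260304))*(-7956276) = (-4592469 + ((-16 + 6156) + 260304))*(-7956276) = (-4592469 + (6140 + 260304))*(-7956276) = (-4592469 + 266444)*(-7956276) = -4326025*(-7956276) = 34419048882900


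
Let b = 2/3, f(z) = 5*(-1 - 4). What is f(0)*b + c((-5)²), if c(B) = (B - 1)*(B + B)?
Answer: 3550/3 ≈ 1183.3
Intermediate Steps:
f(z) = -25 (f(z) = 5*(-5) = -25)
c(B) = 2*B*(-1 + B) (c(B) = (-1 + B)*(2*B) = 2*B*(-1 + B))
b = ⅔ (b = 2*(⅓) = ⅔ ≈ 0.66667)
f(0)*b + c((-5)²) = -25*⅔ + 2*(-5)²*(-1 + (-5)²) = -50/3 + 2*25*(-1 + 25) = -50/3 + 2*25*24 = -50/3 + 1200 = 3550/3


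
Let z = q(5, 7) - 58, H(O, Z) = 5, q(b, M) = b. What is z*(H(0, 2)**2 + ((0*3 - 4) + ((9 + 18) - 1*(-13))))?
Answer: -3233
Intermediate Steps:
z = -53 (z = 5 - 58 = -53)
z*(H(0, 2)**2 + ((0*3 - 4) + ((9 + 18) - 1*(-13)))) = -53*(5**2 + ((0*3 - 4) + ((9 + 18) - 1*(-13)))) = -53*(25 + ((0 - 4) + (27 + 13))) = -53*(25 + (-4 + 40)) = -53*(25 + 36) = -53*61 = -3233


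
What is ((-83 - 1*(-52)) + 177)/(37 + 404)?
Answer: 146/441 ≈ 0.33107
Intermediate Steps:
((-83 - 1*(-52)) + 177)/(37 + 404) = ((-83 + 52) + 177)/441 = (-31 + 177)*(1/441) = 146*(1/441) = 146/441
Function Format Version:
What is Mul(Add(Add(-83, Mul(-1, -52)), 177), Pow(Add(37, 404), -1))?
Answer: Rational(146, 441) ≈ 0.33107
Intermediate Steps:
Mul(Add(Add(-83, Mul(-1, -52)), 177), Pow(Add(37, 404), -1)) = Mul(Add(Add(-83, 52), 177), Pow(441, -1)) = Mul(Add(-31, 177), Rational(1, 441)) = Mul(146, Rational(1, 441)) = Rational(146, 441)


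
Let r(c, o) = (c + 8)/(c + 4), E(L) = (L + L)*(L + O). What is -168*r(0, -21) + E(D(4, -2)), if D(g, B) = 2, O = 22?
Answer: -240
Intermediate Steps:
E(L) = 2*L*(22 + L) (E(L) = (L + L)*(L + 22) = (2*L)*(22 + L) = 2*L*(22 + L))
r(c, o) = (8 + c)/(4 + c)
-168*r(0, -21) + E(D(4, -2)) = -168*(8 + 0)/(4 + 0) + 2*2*(22 + 2) = -168*8/4 + 2*2*24 = -42*8 + 96 = -168*2 + 96 = -336 + 96 = -240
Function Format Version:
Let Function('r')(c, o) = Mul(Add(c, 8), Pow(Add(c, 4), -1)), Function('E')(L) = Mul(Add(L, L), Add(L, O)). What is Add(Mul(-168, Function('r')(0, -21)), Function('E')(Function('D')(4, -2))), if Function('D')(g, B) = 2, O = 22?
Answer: -240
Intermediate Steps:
Function('E')(L) = Mul(2, L, Add(22, L)) (Function('E')(L) = Mul(Add(L, L), Add(L, 22)) = Mul(Mul(2, L), Add(22, L)) = Mul(2, L, Add(22, L)))
Function('r')(c, o) = Mul(Pow(Add(4, c), -1), Add(8, c)) (Function('r')(c, o) = Mul(Add(8, c), Pow(Add(4, c), -1)) = Mul(Pow(Add(4, c), -1), Add(8, c)))
Add(Mul(-168, Function('r')(0, -21)), Function('E')(Function('D')(4, -2))) = Add(Mul(-168, Mul(Pow(Add(4, 0), -1), Add(8, 0))), Mul(2, 2, Add(22, 2))) = Add(Mul(-168, Mul(Pow(4, -1), 8)), Mul(2, 2, 24)) = Add(Mul(-168, Mul(Rational(1, 4), 8)), 96) = Add(Mul(-168, 2), 96) = Add(-336, 96) = -240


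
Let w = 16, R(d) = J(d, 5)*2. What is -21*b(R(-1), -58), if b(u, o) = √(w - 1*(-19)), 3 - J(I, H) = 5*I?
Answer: -21*√35 ≈ -124.24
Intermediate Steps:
J(I, H) = 3 - 5*I
R(d) = 6 - 10*d (R(d) = (3 - 5*d)*2 = 6 - 10*d)
b(u, o) = √35 (b(u, o) = √(16 - 1*(-19)) = √(16 + 19) = √35)
-21*b(R(-1), -58) = -21*√35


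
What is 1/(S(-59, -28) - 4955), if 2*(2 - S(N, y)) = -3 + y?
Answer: -2/9875 ≈ -0.00020253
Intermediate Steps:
S(N, y) = 7/2 - y/2 (S(N, y) = 2 - (-3 + y)/2 = 2 + (3/2 - y/2) = 7/2 - y/2)
1/(S(-59, -28) - 4955) = 1/((7/2 - ½*(-28)) - 4955) = 1/((7/2 + 14) - 4955) = 1/(35/2 - 4955) = 1/(-9875/2) = -2/9875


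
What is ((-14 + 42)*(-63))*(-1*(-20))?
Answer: -35280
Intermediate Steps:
((-14 + 42)*(-63))*(-1*(-20)) = (28*(-63))*20 = -1764*20 = -35280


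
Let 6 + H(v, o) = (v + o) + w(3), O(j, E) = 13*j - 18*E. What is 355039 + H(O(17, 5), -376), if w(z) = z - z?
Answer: 354788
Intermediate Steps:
O(j, E) = -18*E + 13*j
w(z) = 0
H(v, o) = -6 + o + v (H(v, o) = -6 + ((v + o) + 0) = -6 + ((o + v) + 0) = -6 + (o + v) = -6 + o + v)
355039 + H(O(17, 5), -376) = 355039 + (-6 - 376 + (-18*5 + 13*17)) = 355039 + (-6 - 376 + (-90 + 221)) = 355039 + (-6 - 376 + 131) = 355039 - 251 = 354788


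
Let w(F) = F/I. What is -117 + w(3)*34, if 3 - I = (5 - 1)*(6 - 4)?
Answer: -687/5 ≈ -137.40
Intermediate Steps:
I = -5 (I = 3 - (5 - 1)*(6 - 4) = 3 - 4*2 = 3 - 1*8 = 3 - 8 = -5)
w(F) = -F/5 (w(F) = F/(-5) = F*(-⅕) = -F/5)
-117 + w(3)*34 = -117 - ⅕*3*34 = -117 - ⅗*34 = -117 - 102/5 = -687/5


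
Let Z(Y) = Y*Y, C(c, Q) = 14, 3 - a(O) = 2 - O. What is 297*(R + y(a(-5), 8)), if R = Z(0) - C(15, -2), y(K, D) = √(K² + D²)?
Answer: -4158 + 1188*√5 ≈ -1501.6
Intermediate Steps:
a(O) = 1 + O (a(O) = 3 - (2 - O) = 3 + (-2 + O) = 1 + O)
Z(Y) = Y²
y(K, D) = √(D² + K²)
R = -14 (R = 0² - 1*14 = 0 - 14 = -14)
297*(R + y(a(-5), 8)) = 297*(-14 + √(8² + (1 - 5)²)) = 297*(-14 + √(64 + (-4)²)) = 297*(-14 + √(64 + 16)) = 297*(-14 + √80) = 297*(-14 + 4*√5) = -4158 + 1188*√5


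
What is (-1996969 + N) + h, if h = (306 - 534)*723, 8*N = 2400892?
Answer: -3723403/2 ≈ -1.8617e+6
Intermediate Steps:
N = 600223/2 (N = (⅛)*2400892 = 600223/2 ≈ 3.0011e+5)
h = -164844 (h = -228*723 = -164844)
(-1996969 + N) + h = (-1996969 + 600223/2) - 164844 = -3393715/2 - 164844 = -3723403/2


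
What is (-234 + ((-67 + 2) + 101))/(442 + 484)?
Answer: -99/463 ≈ -0.21382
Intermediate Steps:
(-234 + ((-67 + 2) + 101))/(442 + 484) = (-234 + (-65 + 101))/926 = (-234 + 36)*(1/926) = -198*1/926 = -99/463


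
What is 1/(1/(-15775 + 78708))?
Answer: 62933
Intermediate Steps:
1/(1/(-15775 + 78708)) = 1/(1/62933) = 62933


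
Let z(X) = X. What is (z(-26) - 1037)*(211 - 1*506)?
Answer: 313585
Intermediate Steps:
(z(-26) - 1037)*(211 - 1*506) = (-26 - 1037)*(211 - 1*506) = -1063*(211 - 506) = -1063*(-295) = 313585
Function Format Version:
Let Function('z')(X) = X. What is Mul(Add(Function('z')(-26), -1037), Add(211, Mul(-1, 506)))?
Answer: 313585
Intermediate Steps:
Mul(Add(Function('z')(-26), -1037), Add(211, Mul(-1, 506))) = Mul(Add(-26, -1037), Add(211, Mul(-1, 506))) = Mul(-1063, Add(211, -506)) = Mul(-1063, -295) = 313585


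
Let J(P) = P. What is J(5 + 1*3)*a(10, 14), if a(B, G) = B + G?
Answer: 192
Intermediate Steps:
J(5 + 1*3)*a(10, 14) = (5 + 1*3)*(10 + 14) = (5 + 3)*24 = 8*24 = 192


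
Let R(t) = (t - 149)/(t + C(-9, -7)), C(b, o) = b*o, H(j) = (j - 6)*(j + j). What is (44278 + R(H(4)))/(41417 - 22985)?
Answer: 2080901/866304 ≈ 2.4020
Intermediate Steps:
H(j) = 2*j*(-6 + j) (H(j) = (-6 + j)*(2*j) = 2*j*(-6 + j))
R(t) = (-149 + t)/(63 + t) (R(t) = (t - 149)/(t - 9*(-7)) = (-149 + t)/(t + 63) = (-149 + t)/(63 + t))
(44278 + R(H(4)))/(41417 - 22985) = (44278 + (-149 + 2*4*(-6 + 4))/(63 + 2*4*(-6 + 4)))/(41417 - 22985) = (44278 + (-149 + 2*4*(-2))/(63 + 2*4*(-2)))/18432 = (44278 + (-149 - 16)/(63 - 16))*(1/18432) = (44278 - 165/47)*(1/18432) = (2080901/47)*(1/18432) = 2080901/866304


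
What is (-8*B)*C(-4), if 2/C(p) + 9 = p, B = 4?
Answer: 64/13 ≈ 4.9231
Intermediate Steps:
C(p) = 2/(-9 + p)
(-8*B)*C(-4) = (-8*4)*(2/(-9 - 4)) = -64/(-13) = -64*(-1)/13 = -32*(-2/13) = 64/13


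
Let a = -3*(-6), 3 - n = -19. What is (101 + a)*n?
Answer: 2618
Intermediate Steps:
n = 22 (n = 3 - 1*(-19) = 3 + 19 = 22)
a = 18
(101 + a)*n = (101 + 18)*22 = 119*22 = 2618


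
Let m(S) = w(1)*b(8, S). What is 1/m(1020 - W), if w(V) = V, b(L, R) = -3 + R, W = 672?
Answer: 1/345 ≈ 0.0028986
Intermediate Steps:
m(S) = -3 + S (m(S) = 1*(-3 + S) = -3 + S)
1/m(1020 - W) = 1/(-3 + (1020 - 1*672)) = 1/(-3 + (1020 - 672)) = 1/(-3 + 348) = 1/345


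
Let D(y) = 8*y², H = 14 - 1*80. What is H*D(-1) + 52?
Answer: -476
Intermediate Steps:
H = -66 (H = 14 - 80 = -66)
H*D(-1) + 52 = -528*(-1)² + 52 = -528 + 52 = -476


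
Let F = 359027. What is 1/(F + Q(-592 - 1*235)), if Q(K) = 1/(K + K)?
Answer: 1654/593830657 ≈ 2.7853e-6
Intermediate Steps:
Q(K) = 1/(2*K)
1/(F + Q(-592 - 1*235)) = 1/(359027 + 1/(2*(-592 - 1*235))) = 1/(359027 + 1/(2*(-592 - 235))) = 1/(359027 + (1/2)/(-827)) = 1/(359027 + (1/2)*(-1/827)) = 1/(359027 - 1/1654) = 1/(593830657/1654) = 1654/593830657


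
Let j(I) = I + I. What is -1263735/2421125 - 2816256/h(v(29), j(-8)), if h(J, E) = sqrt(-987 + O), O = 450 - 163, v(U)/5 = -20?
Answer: -252747/484225 + 1408128*I*sqrt(7)/35 ≈ -0.52196 + 1.0644e+5*I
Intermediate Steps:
v(U) = -100 (v(U) = 5*(-20) = -100)
j(I) = 2*I
O = 287
h(J, E) = 10*I*sqrt(7) (h(J, E) = sqrt(-987 + 287) = sqrt(-700) = 10*I*sqrt(7))
-1263735/2421125 - 2816256/h(v(29), j(-8)) = -1263735/2421125 - 2816256*(-I*sqrt(7)/70) = -1263735*1/2421125 - (-1408128)*I*sqrt(7)/35 = -252747/484225 + 1408128*I*sqrt(7)/35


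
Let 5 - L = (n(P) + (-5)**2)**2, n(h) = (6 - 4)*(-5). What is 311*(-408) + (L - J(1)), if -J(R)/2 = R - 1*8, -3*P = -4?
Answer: -127122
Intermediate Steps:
P = 4/3 (P = -1/3*(-4) = 4/3 ≈ 1.3333)
J(R) = 16 - 2*R (J(R) = -2*(R - 1*8) = -2*(R - 8) = -2*(-8 + R) = 16 - 2*R)
n(h) = -10 (n(h) = 2*(-5) = -10)
L = -220 (L = 5 - (-10 + (-5)**2)**2 = 5 - (-10 + 25)**2 = 5 - 1*15**2 = 5 - 1*225 = 5 - 225 = -220)
311*(-408) + (L - J(1)) = 311*(-408) + (-220 - (16 - 2*1)) = -126888 + (-220 - (16 - 2)) = -126888 + (-220 - 1*14) = -126888 + (-220 - 14) = -126888 - 234 = -127122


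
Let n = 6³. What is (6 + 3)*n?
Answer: 1944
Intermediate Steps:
n = 216
(6 + 3)*n = (6 + 3)*216 = 9*216 = 1944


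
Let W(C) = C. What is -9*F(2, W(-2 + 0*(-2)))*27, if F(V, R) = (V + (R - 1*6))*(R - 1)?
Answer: -4374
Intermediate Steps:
F(V, R) = (-1 + R)*(-6 + R + V) (F(V, R) = (V + (R - 6))*(-1 + R) = (V + (-6 + R))*(-1 + R) = (-6 + R + V)*(-1 + R) = (-1 + R)*(-6 + R + V))
-9*F(2, W(-2 + 0*(-2)))*27 = -9*(6 + (-2 + 0*(-2))**2 - 1*2 - 7*(-2 + 0*(-2)) + (-2 + 0*(-2))*2)*27 = -9*(6 + (-2 + 0)**2 - 2 - 7*(-2 + 0) + (-2 + 0)*2)*27 = -9*(6 + (-2)**2 - 2 - 7*(-2) - 2*2)*27 = -9*(6 + 4 - 2 + 14 - 4)*27 = -9*18*27 = -162*27 = -4374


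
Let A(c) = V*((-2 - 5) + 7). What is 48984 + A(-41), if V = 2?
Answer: 48984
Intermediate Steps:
A(c) = 0 (A(c) = 2*((-2 - 5) + 7) = 2*(-7 + 7) = 2*0 = 0)
48984 + A(-41) = 48984 + 0 = 48984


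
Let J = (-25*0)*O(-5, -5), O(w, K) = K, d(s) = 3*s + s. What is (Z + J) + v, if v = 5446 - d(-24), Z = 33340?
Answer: 38882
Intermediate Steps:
d(s) = 4*s
J = 0 (J = -25*0*(-5) = 0*(-5) = 0)
v = 5542 (v = 5446 - 4*(-24) = 5446 - 1*(-96) = 5446 + 96 = 5542)
(Z + J) + v = (33340 + 0) + 5542 = 33340 + 5542 = 38882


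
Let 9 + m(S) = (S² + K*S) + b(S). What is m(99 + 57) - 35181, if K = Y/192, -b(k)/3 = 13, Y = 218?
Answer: -85727/8 ≈ -10716.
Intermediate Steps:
b(k) = -39 (b(k) = -3*13 = -39)
K = 109/96 (K = 218/192 = 218*(1/192) = 109/96 ≈ 1.1354)
m(S) = -48 + S² + 109*S/96 (m(S) = -9 + ((S² + 109*S/96) - 39) = -9 + (-39 + S² + 109*S/96) = -48 + S² + 109*S/96)
m(99 + 57) - 35181 = (-48 + (99 + 57)² + 109*(99 + 57)/96) - 35181 = (-48 + 156² + (109/96)*156) - 35181 = (-48 + 24336 + 1417/8) - 35181 = 195721/8 - 35181 = -85727/8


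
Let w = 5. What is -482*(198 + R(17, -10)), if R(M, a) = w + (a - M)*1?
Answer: -84832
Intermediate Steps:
R(M, a) = 5 + a - M (R(M, a) = 5 + (a - M)*1 = 5 + (a - M) = 5 + a - M)
-482*(198 + R(17, -10)) = -482*(198 + (5 - 10 - 1*17)) = -482*(198 + (5 - 10 - 17)) = -482*(198 - 22) = -482*176 = -84832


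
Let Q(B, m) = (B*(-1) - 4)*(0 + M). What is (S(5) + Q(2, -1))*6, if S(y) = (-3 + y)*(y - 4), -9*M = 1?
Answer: 16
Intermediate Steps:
M = -⅑ (M = -⅑*1 = -⅑ ≈ -0.11111)
Q(B, m) = 4/9 + B/9 (Q(B, m) = (B*(-1) - 4)*(0 - ⅑) = (-B - 4)*(-⅑) = (-4 - B)*(-⅑) = 4/9 + B/9)
S(y) = (-4 + y)*(-3 + y) (S(y) = (-3 + y)*(-4 + y) = (-4 + y)*(-3 + y))
(S(5) + Q(2, -1))*6 = ((12 + 5² - 7*5) + (4/9 + (⅑)*2))*6 = ((12 + 25 - 35) + (4/9 + 2/9))*6 = (2 + ⅔)*6 = (8/3)*6 = 16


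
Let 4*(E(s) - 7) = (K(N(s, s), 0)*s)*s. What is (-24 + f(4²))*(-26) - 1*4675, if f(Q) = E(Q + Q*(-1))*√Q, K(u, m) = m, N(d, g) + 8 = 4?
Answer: -4779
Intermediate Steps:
N(d, g) = -4 (N(d, g) = -8 + 4 = -4)
E(s) = 7 (E(s) = 7 + ((0*s)*s)/4 = 7 + (0*s)/4 = 7 + (¼)*0 = 7 + 0 = 7)
f(Q) = 7*√Q
(-24 + f(4²))*(-26) - 1*4675 = (-24 + 7*√(4²))*(-26) - 1*4675 = (-24 + 7*√16)*(-26) - 4675 = (-24 + 7*4)*(-26) - 4675 = (-24 + 28)*(-26) - 4675 = 4*(-26) - 4675 = -104 - 4675 = -4779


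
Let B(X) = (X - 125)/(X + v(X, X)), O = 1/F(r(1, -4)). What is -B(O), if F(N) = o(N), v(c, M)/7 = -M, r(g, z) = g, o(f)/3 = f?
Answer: -187/3 ≈ -62.333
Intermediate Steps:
o(f) = 3*f
v(c, M) = -7*M (v(c, M) = 7*(-M) = -7*M)
F(N) = 3*N
O = ⅓ (O = 1/(3*1) = 1/3 = ⅓ ≈ 0.33333)
B(X) = -(-125 + X)/(6*X) (B(X) = (X - 125)/(X - 7*X) = (-125 + X)/((-6*X)) = (-125 + X)*(-1/(6*X)) = -(-125 + X)/(6*X))
-B(O) = -(125 - 1*⅓)/(6*⅓) = -3*(125 - ⅓)/6 = -3*374/(6*3) = -1*187/3 = -187/3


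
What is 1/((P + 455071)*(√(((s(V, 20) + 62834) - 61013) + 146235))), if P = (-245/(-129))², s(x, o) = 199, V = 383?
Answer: 16641*√148255/1122719775944680 ≈ 5.7071e-9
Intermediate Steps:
P = 60025/16641 (P = (-245*(-1/129))² = (245/129)² = 60025/16641 ≈ 3.6071)
1/((P + 455071)*(√(((s(V, 20) + 62834) - 61013) + 146235))) = 1/((60025/16641 + 455071)*(√(((199 + 62834) - 61013) + 146235))) = 1/((7572896536/16641)*(√((63033 - 61013) + 146235))) = 16641/(7572896536*(√(2020 + 146235))) = 16641/(7572896536*(√148255)) = 16641*(√148255/148255)/7572896536 = 16641*√148255/1122719775944680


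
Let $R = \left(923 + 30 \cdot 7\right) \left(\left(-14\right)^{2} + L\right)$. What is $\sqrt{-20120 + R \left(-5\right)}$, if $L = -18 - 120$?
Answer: $i \sqrt{348690} \approx 590.5 i$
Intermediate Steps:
$L = -138$ ($L = -18 - 120 = -138$)
$R = 65714$ ($R = \left(923 + 30 \cdot 7\right) \left(\left(-14\right)^{2} - 138\right) = \left(923 + 210\right) \left(196 - 138\right) = 1133 \cdot 58 = 65714$)
$\sqrt{-20120 + R \left(-5\right)} = \sqrt{-20120 + 65714 \left(-5\right)} = \sqrt{-20120 - 328570} = \sqrt{-348690} = i \sqrt{348690}$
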